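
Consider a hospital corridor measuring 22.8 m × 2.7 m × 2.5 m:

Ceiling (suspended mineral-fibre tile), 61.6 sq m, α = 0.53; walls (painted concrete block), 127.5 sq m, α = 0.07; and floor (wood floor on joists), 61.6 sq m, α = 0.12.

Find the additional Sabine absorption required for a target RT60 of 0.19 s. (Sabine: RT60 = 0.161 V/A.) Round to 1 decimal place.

Summing Sᵢαᵢ: 32.648 + 8.925 + 7.392 → A₁ = 48.965 sabins.
Target A₂ = 0.161·153.9/0.19 = 130.410 sabins (V = 153.9 m³).
Shortfall: 130.410 − 48.965 = 81.4 sabins.

81.4 sabins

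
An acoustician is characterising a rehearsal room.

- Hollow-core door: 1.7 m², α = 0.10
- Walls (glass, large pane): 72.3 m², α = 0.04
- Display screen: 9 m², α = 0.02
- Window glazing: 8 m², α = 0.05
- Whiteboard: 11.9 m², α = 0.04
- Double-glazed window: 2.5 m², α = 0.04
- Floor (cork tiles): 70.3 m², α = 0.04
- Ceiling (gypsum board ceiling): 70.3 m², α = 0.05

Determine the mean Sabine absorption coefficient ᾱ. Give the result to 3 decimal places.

0.043

S = Σ Sᵢ = 1.7 + 72.3 + 9 + 8 + 11.9 + 2.5 + 70.3 + 70.3 = 246.0 m².
Weighted sum Σ Sα = 10.545.
ᾱ = 10.545 / 246.0 = 0.043.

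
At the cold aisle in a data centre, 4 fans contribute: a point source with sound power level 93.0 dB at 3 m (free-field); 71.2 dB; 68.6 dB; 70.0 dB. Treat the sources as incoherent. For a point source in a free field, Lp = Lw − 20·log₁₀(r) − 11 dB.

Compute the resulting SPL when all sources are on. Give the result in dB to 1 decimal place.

76.8 dB

Source at 3 m: Lp = 93.0 − 20·log₁₀(3) − 11 = 72.5 dB.
Sum in the linear (power) domain: Σ 10^(Lᵢ/10) = 10^(72.5/10) + 10^(71.2/10) + 10^(68.6/10) + 10^(70.0/10) = 4.821e+07.
L_total = 10·log₁₀(4.821e+07) = 76.8 dB.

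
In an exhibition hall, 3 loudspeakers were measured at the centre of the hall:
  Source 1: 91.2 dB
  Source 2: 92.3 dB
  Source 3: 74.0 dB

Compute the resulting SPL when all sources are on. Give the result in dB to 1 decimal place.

Σ 10^(Lᵢ/10) = 3.042e+09.
Combined level = 10 log₁₀(3.042e+09) = 94.8 dB.

94.8 dB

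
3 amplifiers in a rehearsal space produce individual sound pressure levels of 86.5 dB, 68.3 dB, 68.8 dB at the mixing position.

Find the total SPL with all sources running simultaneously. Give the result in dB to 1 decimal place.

86.6 dB

Sum in the linear (power) domain: Σ 10^(Lᵢ/10) = 10^(86.5/10) + 10^(68.3/10) + 10^(68.8/10) = 4.61e+08.
Combined level = 10 log₁₀(4.61e+08) = 86.6 dB.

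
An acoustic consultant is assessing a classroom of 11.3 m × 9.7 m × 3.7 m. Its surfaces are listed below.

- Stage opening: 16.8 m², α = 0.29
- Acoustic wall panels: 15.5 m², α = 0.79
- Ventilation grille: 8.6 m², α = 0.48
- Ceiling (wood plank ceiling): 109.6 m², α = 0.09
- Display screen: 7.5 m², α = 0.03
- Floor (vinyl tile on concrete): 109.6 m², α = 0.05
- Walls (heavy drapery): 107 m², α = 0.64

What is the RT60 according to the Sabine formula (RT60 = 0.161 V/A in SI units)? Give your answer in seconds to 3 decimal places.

A = Σ Sᵢαᵢ = 16.8·0.29 + 15.5·0.79 + 8.6·0.48 + 109.6·0.09 + 7.5·0.03 + 109.6·0.05 + 107·0.64 = 105.294 sabins.
Room volume: 405.557 m³.
Sabine: RT60 = 0.161 × 405.557 / 105.294 = 0.620 s.

0.620 seconds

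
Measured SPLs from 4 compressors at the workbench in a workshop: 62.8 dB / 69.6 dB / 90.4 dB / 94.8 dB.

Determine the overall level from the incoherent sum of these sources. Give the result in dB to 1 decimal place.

Σ 10^(Lᵢ/10) = 4.127e+09.
L_total = 10·log₁₀(4.127e+09) = 96.2 dB.

96.2 dB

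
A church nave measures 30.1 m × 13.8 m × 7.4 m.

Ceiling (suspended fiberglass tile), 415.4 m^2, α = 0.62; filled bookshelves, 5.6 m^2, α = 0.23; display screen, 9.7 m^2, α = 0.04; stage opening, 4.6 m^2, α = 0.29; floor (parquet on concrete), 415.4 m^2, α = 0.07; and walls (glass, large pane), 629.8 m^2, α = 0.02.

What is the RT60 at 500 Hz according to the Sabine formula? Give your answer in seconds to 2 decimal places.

Equivalent absorption area: A = 415.4×0.62 + 5.6×0.23 + 9.7×0.04 + 4.6×0.29 + 415.4×0.07 + 629.8×0.02 = 302.232 m^2.
Volume V = 30.1 × 13.8 × 7.4 = 3073.812 m³.
Sabine: RT60 = 0.161 × 3073.812 / 302.232 = 1.64 s.

1.64 seconds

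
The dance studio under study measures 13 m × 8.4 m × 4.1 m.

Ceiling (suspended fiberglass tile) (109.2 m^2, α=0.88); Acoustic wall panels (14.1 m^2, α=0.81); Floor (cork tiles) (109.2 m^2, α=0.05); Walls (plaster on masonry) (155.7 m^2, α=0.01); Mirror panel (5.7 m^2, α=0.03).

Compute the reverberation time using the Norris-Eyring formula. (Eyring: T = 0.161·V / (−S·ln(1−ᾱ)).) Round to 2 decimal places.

S = Σ Sᵢ = 393.9 m^2.
Σ(Sᵢαᵢ) = 109.2×0.88 + 14.1×0.81 + 109.2×0.05 + 155.7×0.01 + 5.7×0.03 = 114.705.
ᾱ = 114.705 / 393.9 = 0.2912.
Eyring denominator: −S ln(1−ᾱ) = 135.573.
V = 13 × 8.4 × 4.1 = 447.72 m³.
T = 0.161·V/[−S·ln(1−ᾱ)] = 0.161·447.72/135.573 = 0.53 s.

0.53 seconds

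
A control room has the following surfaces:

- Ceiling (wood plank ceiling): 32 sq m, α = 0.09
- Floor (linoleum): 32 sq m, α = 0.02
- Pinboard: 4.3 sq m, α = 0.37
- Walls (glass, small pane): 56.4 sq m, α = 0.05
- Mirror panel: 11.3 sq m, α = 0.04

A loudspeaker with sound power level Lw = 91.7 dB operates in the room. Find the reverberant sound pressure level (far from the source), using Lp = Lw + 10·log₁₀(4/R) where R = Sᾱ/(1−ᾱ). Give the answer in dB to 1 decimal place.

A = 8.383 sabins; S = 136.0 sq m.
ᾱ = 8.383/136.0 = 0.0616; R = Sᾱ/(1−ᾱ) = 8.383/(1−0.0616) = 8.933 sq m.
Lp = 91.7 + 10·log₁₀(4/8.933) = 91.7 + (-3.49) = 88.2 dB.

88.2 dB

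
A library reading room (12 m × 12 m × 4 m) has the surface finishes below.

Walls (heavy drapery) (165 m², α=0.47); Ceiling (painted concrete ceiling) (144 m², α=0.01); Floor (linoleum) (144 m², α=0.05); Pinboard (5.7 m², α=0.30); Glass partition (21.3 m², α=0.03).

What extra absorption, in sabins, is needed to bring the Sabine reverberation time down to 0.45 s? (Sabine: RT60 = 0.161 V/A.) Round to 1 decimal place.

Summing Sᵢαᵢ: 77.550 + 1.440 + 7.200 + 1.710 + 0.639 → A₁ = 88.539 sabins.
V = 576 m³. Required absorption A₂ = 0.161 × 576 / 0.45 = 206.080 sabins.
Shortfall: 206.080 − 88.539 = 117.5 sabins.

117.5 sabins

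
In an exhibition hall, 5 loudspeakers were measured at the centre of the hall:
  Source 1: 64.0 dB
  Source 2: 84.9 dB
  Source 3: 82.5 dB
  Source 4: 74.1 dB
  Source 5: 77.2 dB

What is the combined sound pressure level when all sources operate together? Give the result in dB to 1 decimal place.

Sum in the linear (power) domain: Σ 10^(Lᵢ/10) = 10^(64.0/10) + 10^(84.9/10) + 10^(82.5/10) + 10^(74.1/10) + 10^(77.2/10) = 5.676e+08.
L_total = 10·log₁₀(5.676e+08) = 87.5 dB.

87.5 dB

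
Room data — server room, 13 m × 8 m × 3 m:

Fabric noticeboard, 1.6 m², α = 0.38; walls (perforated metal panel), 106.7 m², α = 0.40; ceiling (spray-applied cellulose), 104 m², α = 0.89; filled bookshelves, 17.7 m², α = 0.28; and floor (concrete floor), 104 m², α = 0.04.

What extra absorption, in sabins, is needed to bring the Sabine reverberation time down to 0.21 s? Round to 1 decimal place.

94.2 sabins

Equivalent absorption area: A₁ = 1.6×0.38 + 106.7×0.40 + 104×0.89 + 17.7×0.28 + 104×0.04 = 144.964 m².
Target A₂ = 0.161·312/0.21 = 239.200 sabins (V = 312 m³).
ΔA = A₂ − A₁ = 239.200 − 144.964 = 94.2 sabins.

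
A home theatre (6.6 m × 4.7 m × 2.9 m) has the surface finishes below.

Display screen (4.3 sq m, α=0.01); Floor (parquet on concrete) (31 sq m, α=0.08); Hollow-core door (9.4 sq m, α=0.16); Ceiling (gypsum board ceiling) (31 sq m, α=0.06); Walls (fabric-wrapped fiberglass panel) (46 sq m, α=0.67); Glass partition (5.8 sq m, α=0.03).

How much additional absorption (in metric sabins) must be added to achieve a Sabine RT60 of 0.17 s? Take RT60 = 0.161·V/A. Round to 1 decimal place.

Total absorption A₁ = 4.3*0.01 + 31*0.08 + 9.4*0.16 + 31*0.06 + 46*0.67 + 5.8*0.03
  = 0.043 + 2.480 + 1.504 + 1.860 + 30.820 + 0.174 = 36.881 sq m sabins.
Target A₂ = 0.161·89.958/0.17 = 85.196 sabins (V = 89.958 m³).
ΔA = A₂ − A₁ = 85.196 − 36.881 = 48.3 sabins.

48.3 sabins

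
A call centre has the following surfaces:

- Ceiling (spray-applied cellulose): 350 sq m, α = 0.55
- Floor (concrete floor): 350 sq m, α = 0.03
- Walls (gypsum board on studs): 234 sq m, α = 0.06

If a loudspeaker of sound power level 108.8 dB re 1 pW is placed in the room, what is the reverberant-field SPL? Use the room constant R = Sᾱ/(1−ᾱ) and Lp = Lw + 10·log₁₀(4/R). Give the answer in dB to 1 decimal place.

A = 217.040 sabins; S = 934.0 sq m.
ᾱ = 0.2324, so room constant R = A/(1−ᾱ) = 282.751 sq m.
Lp = Lw + 10 log₁₀(4/R) = 108.8 -18.49 = 90.3 dB.

90.3 dB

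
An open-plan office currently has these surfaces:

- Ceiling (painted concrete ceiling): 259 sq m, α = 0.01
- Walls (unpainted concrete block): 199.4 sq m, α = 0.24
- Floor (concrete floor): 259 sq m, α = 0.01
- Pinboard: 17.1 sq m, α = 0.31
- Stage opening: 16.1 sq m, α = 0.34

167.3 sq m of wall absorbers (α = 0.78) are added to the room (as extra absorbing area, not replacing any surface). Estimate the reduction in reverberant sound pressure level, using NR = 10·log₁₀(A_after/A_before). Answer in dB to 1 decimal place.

4.8 dB

A_before = Σ Sᵢαᵢ = 259×0.01 + 199.4×0.24 + 259×0.01 + 17.1×0.31 + 16.1×0.34 = 63.811 sabins.
Added absorption = 167.3 × 0.78 = 130.494 sabins.
New total A_after = 194.305 sabins.
NR = 10·log₁₀(194.305/63.811) = 4.8 dB.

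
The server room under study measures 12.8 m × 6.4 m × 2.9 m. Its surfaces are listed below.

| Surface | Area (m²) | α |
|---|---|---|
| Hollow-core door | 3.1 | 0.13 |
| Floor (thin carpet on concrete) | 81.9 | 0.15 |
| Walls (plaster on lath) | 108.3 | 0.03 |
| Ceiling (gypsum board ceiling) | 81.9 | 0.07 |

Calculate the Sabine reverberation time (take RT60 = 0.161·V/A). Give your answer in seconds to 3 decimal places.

1.765 sec

A = Σ Sᵢαᵢ = 3.1×0.13 + 81.9×0.15 + 108.3×0.03 + 81.9×0.07 = 21.670 sabins.
Room volume: 237.568 m³.
Sabine: RT60 = 0.161 × 237.568 / 21.670 = 1.765 s.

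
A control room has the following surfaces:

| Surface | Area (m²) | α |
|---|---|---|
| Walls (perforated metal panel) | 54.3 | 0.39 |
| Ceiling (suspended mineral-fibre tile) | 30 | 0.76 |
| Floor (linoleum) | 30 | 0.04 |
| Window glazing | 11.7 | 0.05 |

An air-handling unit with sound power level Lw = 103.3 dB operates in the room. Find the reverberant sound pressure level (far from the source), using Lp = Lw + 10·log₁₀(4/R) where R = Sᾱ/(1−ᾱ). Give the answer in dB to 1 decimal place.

90.8 dB

A = 45.762 sabins; S = 126.0 m².
ᾱ = 0.3632, so room constant R = A/(1−ᾱ) = 71.862 m².
Lp = Lw + 10 log₁₀(4/R) = 103.3 -12.54 = 90.8 dB.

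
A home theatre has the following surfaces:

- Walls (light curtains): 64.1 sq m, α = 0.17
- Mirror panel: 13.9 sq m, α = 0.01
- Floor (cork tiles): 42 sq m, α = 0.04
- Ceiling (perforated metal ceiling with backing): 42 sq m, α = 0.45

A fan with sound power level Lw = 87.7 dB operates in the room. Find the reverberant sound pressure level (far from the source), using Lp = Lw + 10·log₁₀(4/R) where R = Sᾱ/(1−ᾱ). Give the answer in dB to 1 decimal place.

77.8 dB

A = 31.616 sabins; S = 162.0 sq m.
ᾱ = 0.1952, so room constant R = A/(1−ᾱ) = 39.284 sq m.
Lp = Lw + 10 log₁₀(4/R) = 87.7 -9.92 = 77.8 dB.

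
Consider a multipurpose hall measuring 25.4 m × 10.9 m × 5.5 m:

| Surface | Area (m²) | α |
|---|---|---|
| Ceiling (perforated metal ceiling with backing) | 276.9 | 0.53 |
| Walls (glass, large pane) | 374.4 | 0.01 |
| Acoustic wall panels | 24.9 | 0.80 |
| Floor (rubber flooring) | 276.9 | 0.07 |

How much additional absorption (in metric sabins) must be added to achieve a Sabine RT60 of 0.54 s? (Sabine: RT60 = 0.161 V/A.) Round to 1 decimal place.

A₁ = Σ Sᵢαᵢ = 276.9×0.53 + 374.4×0.01 + 24.9×0.80 + 276.9×0.07 = 189.804 sabins.
Target A₂ = 0.161·1522.73/0.54 = 453.999 sabins (V = 1522.73 m³).
Shortfall: 453.999 − 189.804 = 264.2 sabins.

264.2 sabins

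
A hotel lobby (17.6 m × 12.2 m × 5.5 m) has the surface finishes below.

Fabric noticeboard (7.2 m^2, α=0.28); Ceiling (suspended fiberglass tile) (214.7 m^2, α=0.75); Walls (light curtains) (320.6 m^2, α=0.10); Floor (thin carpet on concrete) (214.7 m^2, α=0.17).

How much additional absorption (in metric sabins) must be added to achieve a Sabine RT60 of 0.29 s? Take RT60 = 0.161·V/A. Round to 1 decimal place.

424.0 sabins

Summing Sᵢαᵢ: 2.016 + 161.025 + 32.060 + 36.499 → A₁ = 231.600 sabins.
V = 1180.96 m³. Required absorption A₂ = 0.161 × 1180.96 / 0.29 = 655.636 sabins.
Additional absorption ΔA = 655.636 − 231.600 = 424.0 sabins.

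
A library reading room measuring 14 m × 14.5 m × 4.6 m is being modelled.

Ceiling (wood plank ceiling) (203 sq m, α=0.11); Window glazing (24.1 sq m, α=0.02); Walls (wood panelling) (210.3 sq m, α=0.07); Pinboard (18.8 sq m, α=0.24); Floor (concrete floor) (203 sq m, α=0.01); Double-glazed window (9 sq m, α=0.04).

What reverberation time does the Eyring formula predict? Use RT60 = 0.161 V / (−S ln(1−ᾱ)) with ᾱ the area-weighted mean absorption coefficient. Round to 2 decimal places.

S = Σ Sᵢ = 668.2 sq m.
Σ(Sᵢαᵢ) = 203×0.11 + 24.1×0.02 + 210.3×0.07 + 18.8×0.24 + 203×0.01 + 9×0.04 = 44.435.
ᾱ = 44.435 / 668.2 = 0.0665.
−S·ln(1−ᾱ) = −668.2 × ln(1 − 0.0665) = 45.982.
V = 14 × 14.5 × 4.6 = 933.8 m³.
T = 0.161·V/[−S·ln(1−ᾱ)] = 0.161·933.8/45.982 = 3.27 s.

3.27 sec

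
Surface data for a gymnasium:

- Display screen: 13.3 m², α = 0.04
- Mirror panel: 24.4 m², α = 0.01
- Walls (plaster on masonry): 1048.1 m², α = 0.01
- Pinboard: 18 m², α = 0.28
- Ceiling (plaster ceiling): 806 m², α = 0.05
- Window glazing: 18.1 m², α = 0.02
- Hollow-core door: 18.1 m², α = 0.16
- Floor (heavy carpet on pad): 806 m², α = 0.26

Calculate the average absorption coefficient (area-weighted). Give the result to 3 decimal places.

0.098

S = Σ Sᵢ = 13.3 + 24.4 + 1048.1 + 18 + 806 + 18.1 + 18.1 + 806 = 2752.0 m².
Σ(Sᵢαᵢ) = 13.3*0.04 + 24.4*0.01 + 1048.1*0.01 + 18*0.28 + 806*0.05 + 18.1*0.02 + 18.1*0.16 + 806*0.26 = 269.415.
ᾱ = 269.415 / 2752.0 = 0.098.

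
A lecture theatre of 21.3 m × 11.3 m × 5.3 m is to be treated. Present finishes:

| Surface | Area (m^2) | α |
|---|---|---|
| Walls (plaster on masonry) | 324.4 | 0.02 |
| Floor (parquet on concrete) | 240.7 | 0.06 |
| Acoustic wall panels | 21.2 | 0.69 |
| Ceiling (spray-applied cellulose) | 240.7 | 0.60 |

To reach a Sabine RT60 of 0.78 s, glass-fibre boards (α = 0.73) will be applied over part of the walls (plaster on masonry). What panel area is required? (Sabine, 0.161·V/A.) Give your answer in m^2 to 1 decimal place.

117.4

Summing Sᵢαᵢ: 6.488 + 14.442 + 14.628 + 144.420 → A₁ = 179.978 sabins.
V = 1275.657 m³. Target absorption A₂ = 0.161 × 1275.657 / 0.78 = 263.309 sabins.
Absorption to add: 263.309 − 179.978 = 83.331 sabins.
Net gain per m^2: Δα = 0.73 − 0.02 = 0.71.
Panel area = 83.331 / 0.71 = 117.4 m^2.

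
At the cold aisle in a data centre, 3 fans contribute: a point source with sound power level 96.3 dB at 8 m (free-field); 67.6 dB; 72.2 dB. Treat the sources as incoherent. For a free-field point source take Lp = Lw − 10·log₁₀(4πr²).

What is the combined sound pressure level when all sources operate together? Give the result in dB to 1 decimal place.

74.4 dB

Source at 8 m: Lp = 96.3 − 10·log₁₀(4π·8²) = 96.3 − 10·log₁₀(804.248) = 67.2 dB.
Converting to relative power and adding: 10^(67.2/10) + 10^(67.6/10) + 10^(72.2/10) = 2.76e+07.
Back to dB: 10·log₁₀ Σ = 74.4 dB.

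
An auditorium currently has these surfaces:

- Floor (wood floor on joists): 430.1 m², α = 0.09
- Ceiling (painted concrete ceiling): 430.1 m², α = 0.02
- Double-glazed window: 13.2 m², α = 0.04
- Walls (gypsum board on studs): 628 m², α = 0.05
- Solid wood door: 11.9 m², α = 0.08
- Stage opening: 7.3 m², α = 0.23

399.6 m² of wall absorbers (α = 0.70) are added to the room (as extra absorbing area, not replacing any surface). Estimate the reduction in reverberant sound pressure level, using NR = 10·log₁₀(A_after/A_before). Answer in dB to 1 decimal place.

Equivalent absorption area: A_before = 430.1×0.09 + 430.1×0.02 + 13.2×0.04 + 628×0.05 + 11.9×0.08 + 7.3×0.23 = 81.870 m².
Treatment contributes 399.6·0.70 = 279.720 sabins.
New total A_after = 361.590 sabins.
NR = 10·log₁₀(361.590/81.870) = 6.5 dB.

6.5 dB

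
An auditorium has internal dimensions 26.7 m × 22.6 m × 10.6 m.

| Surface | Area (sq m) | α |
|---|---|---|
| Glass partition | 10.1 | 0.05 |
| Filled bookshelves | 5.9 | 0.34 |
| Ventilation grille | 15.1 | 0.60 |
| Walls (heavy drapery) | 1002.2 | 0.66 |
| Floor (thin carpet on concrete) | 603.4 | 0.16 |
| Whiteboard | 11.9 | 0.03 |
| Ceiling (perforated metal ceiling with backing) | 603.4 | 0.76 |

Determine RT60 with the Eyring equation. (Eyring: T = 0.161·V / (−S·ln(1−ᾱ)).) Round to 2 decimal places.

0.58 seconds

Total surface area S = 10.1 + 5.9 + 15.1 + 1002.2 + 603.4 + 11.9 + 603.4 = 2252.0 sq m.
Absorption A = 10.1·0.05 + 5.9·0.34 + 15.1·0.60 + 1002.2·0.66 + 603.4·0.16 + 11.9·0.03 + 603.4·0.76 = 1228.508 sabins.
Mean coefficient ᾱ = A/S = 0.5455.
−S·ln(1−ᾱ) = −2252.0 × ln(1 − 0.5455) = 1775.831.
V = 26.7 × 22.6 × 10.6 = 6396.252 m³.
T = 0.161·V/[−S·ln(1−ᾱ)] = 0.161·6396.252/1775.831 = 0.58 s.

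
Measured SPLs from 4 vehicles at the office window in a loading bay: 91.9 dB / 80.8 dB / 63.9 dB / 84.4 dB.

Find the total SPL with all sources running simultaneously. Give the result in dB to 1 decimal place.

Converting to relative power and adding: 10^(91.9/10) + 10^(80.8/10) + 10^(63.9/10) + 10^(84.4/10) = 1.947e+09.
Combined level = 10 log₁₀(1.947e+09) = 92.9 dB.

92.9 dB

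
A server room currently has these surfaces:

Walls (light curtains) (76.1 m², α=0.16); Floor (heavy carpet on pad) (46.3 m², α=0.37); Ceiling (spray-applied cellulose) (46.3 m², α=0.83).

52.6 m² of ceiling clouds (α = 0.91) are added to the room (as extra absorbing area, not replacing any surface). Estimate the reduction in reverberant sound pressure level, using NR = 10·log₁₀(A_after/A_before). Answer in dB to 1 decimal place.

Total absorption A_before = 76.1×0.16 + 46.3×0.37 + 46.3×0.83
  = 12.176 + 17.131 + 38.429 = 67.736 m² sabins.
Added absorption = 52.6 × 0.91 = 47.866 sabins.
New total A_after = 115.602 sabins.
Reduction = 10 log₁₀(A_after/A_before) = 10 log₁₀(1.7067) = 2.3 dB.

2.3 dB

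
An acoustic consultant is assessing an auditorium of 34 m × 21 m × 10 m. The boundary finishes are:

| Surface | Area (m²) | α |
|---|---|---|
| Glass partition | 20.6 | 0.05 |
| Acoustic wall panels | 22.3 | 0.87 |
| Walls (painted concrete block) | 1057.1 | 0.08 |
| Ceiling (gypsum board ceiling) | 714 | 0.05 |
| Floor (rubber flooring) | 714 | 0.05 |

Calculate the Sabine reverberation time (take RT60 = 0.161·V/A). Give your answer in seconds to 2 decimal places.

Total absorption A = 20.6*0.05 + 22.3*0.87 + 1057.1*0.08 + 714*0.05 + 714*0.05
  = 1.030 + 19.401 + 84.568 + 35.700 + 35.700 = 176.399 m² sabins.
Volume V = 34 × 21 × 10 = 7140 m³.
T = 0.161 V/A = 0.161·7140/176.399 = 6.52 s.

6.52 s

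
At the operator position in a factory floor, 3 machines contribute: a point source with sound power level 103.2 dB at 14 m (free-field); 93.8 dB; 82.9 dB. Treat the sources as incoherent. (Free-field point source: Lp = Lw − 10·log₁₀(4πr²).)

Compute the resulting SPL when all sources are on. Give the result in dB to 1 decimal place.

Source at 14 m: Lp = 103.2 − 10·log₁₀(4π·14²) = 103.2 − 10·log₁₀(2463.009) = 69.3 dB.
Σ 10^(Lᵢ/10) = 2.602e+09.
Back to dB: 10·log₁₀ Σ = 94.2 dB.

94.2 dB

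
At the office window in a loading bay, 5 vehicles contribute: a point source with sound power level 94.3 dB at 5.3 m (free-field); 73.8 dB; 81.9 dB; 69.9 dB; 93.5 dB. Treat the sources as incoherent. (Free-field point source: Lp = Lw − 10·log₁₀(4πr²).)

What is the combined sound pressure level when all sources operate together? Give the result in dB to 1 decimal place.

Source at 5.3 m: Lp = 94.3 − 10·log₁₀(4π·5.3²) = 94.3 − 10·log₁₀(352.989) = 68.8 dB.
Converting to relative power and adding: 10^(68.8/10) + 10^(73.8/10) + 10^(81.9/10) + 10^(69.9/10) + 10^(93.5/10) = 2.435e+09.
Combined level = 10 log₁₀(2.435e+09) = 93.9 dB.

93.9 dB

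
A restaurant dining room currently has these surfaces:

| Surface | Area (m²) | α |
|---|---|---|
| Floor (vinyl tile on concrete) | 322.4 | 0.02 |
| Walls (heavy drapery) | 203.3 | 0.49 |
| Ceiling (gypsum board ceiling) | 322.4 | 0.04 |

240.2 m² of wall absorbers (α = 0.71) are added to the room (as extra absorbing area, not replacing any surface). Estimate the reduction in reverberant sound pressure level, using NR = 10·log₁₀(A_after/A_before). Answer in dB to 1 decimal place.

3.9 dB

Summing Sᵢαᵢ: 6.448 + 99.617 + 12.896 → A_before = 118.961 sabins.
Added absorption = 240.2 × 0.71 = 170.542 sabins.
New total A_after = 289.503 sabins.
NR = 10·log₁₀(289.503/118.961) = 3.9 dB.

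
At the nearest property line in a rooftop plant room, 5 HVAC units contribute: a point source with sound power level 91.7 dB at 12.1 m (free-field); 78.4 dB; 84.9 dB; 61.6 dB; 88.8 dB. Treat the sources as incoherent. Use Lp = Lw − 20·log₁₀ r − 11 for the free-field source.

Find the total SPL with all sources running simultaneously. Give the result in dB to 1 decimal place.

90.6 dB

Source at 12.1 m: Lp = 91.7 − 20·log₁₀(12.1) − 11 = 59.0 dB.
Σ 10^(Lᵢ/10) = 1.139e+09.
Combined level = 10 log₁₀(1.139e+09) = 90.6 dB.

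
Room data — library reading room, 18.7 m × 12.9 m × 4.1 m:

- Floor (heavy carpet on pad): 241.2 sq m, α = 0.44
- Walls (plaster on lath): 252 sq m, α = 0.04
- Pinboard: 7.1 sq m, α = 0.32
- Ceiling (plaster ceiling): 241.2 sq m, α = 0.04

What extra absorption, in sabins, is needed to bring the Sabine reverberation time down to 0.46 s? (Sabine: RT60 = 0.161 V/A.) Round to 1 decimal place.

218.0 sabins

Equivalent absorption area: A₁ = 241.2·0.44 + 252·0.04 + 7.1·0.32 + 241.2·0.04 = 128.128 sq m.
Target A₂ = 0.161·989.043/0.46 = 346.165 sabins (V = 989.043 m³).
ΔA = A₂ − A₁ = 346.165 − 128.128 = 218.0 sabins.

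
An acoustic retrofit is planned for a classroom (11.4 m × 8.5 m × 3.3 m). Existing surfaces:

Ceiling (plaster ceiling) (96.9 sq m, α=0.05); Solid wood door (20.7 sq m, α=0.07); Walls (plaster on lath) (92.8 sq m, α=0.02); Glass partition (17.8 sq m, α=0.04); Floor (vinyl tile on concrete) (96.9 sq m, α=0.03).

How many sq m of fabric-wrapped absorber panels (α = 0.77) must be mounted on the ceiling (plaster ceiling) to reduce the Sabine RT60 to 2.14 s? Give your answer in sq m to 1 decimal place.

Summing Sᵢαᵢ: 4.845 + 1.449 + 1.856 + 0.712 + 2.907 → A₁ = 11.769 sabins.
Required A₂ = 0.161·319.77/2.14 = 24.057 sabins.
ΔA needed = 24.057 − 11.769 = 12.288 sabins.
Each sq m of panel replacing the ceiling (plaster ceiling) adds (0.77 − 0.05) = 0.72 sabins.
Panel area = 12.288 / 0.72 = 17.1 sq m.

17.1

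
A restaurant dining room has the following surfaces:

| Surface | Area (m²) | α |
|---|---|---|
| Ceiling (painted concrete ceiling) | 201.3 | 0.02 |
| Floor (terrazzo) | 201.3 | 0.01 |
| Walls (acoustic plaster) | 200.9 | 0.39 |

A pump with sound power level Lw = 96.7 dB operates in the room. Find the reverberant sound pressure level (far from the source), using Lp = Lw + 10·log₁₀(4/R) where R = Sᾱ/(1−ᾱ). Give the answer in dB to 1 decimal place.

82.8 dB

Σ(Sᵢαᵢ) = 201.3·0.02 + 201.3·0.01 + 200.9·0.39 = 84.390; total area S = 603.5 m².
ᾱ = 0.1398, so room constant R = A/(1−ᾱ) = 98.105 m².
Lp = 96.7 + 10·log₁₀(4/98.105) = 96.7 + (-13.90) = 82.8 dB.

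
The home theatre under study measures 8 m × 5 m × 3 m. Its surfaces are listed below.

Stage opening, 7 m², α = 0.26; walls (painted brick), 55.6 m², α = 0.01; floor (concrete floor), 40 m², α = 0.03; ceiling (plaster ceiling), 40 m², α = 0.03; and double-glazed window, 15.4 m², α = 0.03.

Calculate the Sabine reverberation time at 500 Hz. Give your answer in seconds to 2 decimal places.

Summing Sᵢαᵢ: 1.820 + 0.556 + 1.200 + 1.200 + 0.462 → A = 5.238 sabins.
Room volume: 120 m³.
T = 0.161 V/A = 0.161·120/5.238 = 3.69 s.

3.69 seconds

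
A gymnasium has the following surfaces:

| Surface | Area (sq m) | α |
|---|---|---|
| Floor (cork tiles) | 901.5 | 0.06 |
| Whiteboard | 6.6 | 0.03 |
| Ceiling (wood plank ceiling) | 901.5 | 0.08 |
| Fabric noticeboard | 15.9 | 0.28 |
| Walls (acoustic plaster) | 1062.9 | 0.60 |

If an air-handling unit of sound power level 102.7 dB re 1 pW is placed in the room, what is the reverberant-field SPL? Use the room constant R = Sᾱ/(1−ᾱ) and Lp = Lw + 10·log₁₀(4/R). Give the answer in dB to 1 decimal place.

78.5 dB

A = 768.600 sabins; S = 2888.4 sq m.
ᾱ = 0.2661, so room constant R = A/(1−ᾱ) = 1047.282 sq m.
Lp = Lw + 10 log₁₀(4/R) = 102.7 -24.18 = 78.5 dB.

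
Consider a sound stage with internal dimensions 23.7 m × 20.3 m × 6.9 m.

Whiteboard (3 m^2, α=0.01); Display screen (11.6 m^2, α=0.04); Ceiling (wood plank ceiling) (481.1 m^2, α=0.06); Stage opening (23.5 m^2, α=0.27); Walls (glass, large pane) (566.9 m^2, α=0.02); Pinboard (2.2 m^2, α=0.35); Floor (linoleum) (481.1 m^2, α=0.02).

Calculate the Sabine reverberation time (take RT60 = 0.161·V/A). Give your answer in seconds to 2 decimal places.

Total absorption A = 3·0.01 + 11.6·0.04 + 481.1·0.06 + 23.5·0.27 + 566.9·0.02 + 2.2·0.35 + 481.1·0.02
  = 0.030 + 0.464 + 28.866 + 6.345 + 11.338 + 0.770 + 9.622 = 57.435 m^2 sabins.
V = 23.7·20.3·6.9 = 3319.659 m³.
T = 0.161 V/A = 0.161·3319.659/57.435 = 9.31 s.

9.31 sec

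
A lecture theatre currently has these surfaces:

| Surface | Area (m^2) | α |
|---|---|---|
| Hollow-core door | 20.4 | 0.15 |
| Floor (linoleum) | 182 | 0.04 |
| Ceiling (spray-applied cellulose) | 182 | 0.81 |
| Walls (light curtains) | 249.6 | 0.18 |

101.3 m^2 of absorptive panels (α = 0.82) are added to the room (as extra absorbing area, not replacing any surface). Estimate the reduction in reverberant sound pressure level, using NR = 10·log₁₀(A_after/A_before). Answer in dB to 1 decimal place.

1.5 dB

Total absorption A_before = 20.4·0.15 + 182·0.04 + 182·0.81 + 249.6·0.18
  = 3.060 + 7.280 + 147.420 + 44.928 = 202.688 m^2 sabins.
Treatment contributes 101.3·0.82 = 83.066 sabins.
A_after = 202.688 + 83.066 = 285.754 sabins.
NR = 10·log₁₀(285.754/202.688) = 1.5 dB.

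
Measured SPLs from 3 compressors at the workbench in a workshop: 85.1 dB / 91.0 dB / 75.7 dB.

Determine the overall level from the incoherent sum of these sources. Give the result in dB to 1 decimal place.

92.1 dB

Sum in the linear (power) domain: Σ 10^(Lᵢ/10) = 10^(85.1/10) + 10^(91.0/10) + 10^(75.7/10) = 1.62e+09.
L_total = 10·log₁₀(1.62e+09) = 92.1 dB.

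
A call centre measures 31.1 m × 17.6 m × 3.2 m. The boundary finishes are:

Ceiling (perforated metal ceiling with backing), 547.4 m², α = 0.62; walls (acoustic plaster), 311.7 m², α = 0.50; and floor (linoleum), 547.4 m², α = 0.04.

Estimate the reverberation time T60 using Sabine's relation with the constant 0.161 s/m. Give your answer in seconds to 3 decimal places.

0.545 sec

A = Σ Sᵢαᵢ = 547.4*0.62 + 311.7*0.50 + 547.4*0.04 = 517.134 sabins.
V = 31.1·17.6·3.2 = 1751.552 m³.
RT60 = 0.161 · V / A = 0.161 × 1751.552 / 517.134 = 0.545 s.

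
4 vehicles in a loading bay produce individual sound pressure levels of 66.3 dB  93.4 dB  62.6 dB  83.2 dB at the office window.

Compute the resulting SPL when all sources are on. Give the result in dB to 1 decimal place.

Sum in the linear (power) domain: Σ 10^(Lᵢ/10) = 10^(66.3/10) + 10^(93.4/10) + 10^(62.6/10) + 10^(83.2/10) = 2.403e+09.
Back to dB: 10·log₁₀ Σ = 93.8 dB.

93.8 dB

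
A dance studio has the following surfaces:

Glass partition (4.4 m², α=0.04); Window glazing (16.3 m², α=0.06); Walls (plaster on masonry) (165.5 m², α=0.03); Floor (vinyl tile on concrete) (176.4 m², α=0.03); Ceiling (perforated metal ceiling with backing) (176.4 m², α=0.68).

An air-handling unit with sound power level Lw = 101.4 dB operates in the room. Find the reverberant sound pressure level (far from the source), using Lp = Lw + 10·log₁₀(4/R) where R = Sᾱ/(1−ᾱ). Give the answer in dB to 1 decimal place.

Σ(Sᵢαᵢ) = 4.4×0.04 + 16.3×0.06 + 165.5×0.03 + 176.4×0.03 + 176.4×0.68 = 131.363; total area S = 539.0 m².
ᾱ = 131.363/539.0 = 0.2437; R = Sᾱ/(1−ᾱ) = 131.363/(1−0.2437) = 173.692 m².
Lp = Lw + 10 log₁₀(4/R) = 101.4 -16.38 = 85.0 dB.

85.0 dB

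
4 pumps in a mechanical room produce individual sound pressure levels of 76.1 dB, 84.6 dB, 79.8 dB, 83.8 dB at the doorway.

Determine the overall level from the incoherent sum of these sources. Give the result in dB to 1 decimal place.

Σ 10^(Lᵢ/10) = 6.645e+08.
Back to dB: 10·log₁₀ Σ = 88.2 dB.

88.2 dB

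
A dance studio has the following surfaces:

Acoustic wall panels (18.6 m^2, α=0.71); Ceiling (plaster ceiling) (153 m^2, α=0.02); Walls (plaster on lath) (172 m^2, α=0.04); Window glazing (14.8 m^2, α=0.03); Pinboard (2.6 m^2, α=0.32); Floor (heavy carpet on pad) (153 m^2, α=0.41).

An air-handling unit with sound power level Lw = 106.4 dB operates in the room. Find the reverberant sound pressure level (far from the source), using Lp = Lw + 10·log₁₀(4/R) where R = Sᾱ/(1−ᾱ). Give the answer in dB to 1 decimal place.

92.2 dB

Σ(Sᵢαᵢ) = 18.6·0.71 + 153·0.02 + 172·0.04 + 14.8·0.03 + 2.6·0.32 + 153·0.41 = 87.152; total area S = 514.0 m^2.
ᾱ = 87.152/514.0 = 0.1696; R = Sᾱ/(1−ᾱ) = 87.152/(1−0.1696) = 104.952 m^2.
Lp = Lw + 10 log₁₀(4/R) = 106.4 -14.19 = 92.2 dB.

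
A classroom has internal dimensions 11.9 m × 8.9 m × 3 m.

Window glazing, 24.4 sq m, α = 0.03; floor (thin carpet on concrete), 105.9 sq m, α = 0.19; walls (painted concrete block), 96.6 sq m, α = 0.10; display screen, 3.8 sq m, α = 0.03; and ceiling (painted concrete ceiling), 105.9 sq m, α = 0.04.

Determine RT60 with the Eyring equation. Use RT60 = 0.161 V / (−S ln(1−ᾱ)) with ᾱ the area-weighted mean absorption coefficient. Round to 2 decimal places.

Total surface area S = 24.4 + 105.9 + 96.6 + 3.8 + 105.9 = 336.6 sq m.
Σ(Sᵢαᵢ) = 24.4×0.03 + 105.9×0.19 + 96.6×0.10 + 3.8×0.03 + 105.9×0.04 = 34.863.
Mean coefficient ᾱ = A/S = 0.1036.
−S·ln(1−ᾱ) = −336.6 × ln(1 − 0.1036) = 36.813.
V = 11.9 × 8.9 × 3 = 317.73 m³.
RT60 = 0.161 × 317.73 / 36.813 = 1.39 s.

1.39 s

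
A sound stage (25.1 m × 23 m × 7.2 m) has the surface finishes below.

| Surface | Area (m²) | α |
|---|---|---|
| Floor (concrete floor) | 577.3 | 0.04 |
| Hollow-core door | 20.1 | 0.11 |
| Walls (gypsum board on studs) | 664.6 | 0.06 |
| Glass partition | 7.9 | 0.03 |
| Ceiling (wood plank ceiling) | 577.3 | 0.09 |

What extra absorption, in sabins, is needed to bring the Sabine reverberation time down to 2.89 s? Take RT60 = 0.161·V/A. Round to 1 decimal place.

Total absorption A₁ = 577.3*0.04 + 20.1*0.11 + 664.6*0.06 + 7.9*0.03 + 577.3*0.09
  = 23.092 + 2.211 + 39.876 + 0.237 + 51.957 = 117.373 m² sabins.
V = 4156.56 m³. Required absorption A₂ = 0.161 × 4156.56 / 2.89 = 231.559 sabins.
Additional absorption ΔA = 231.559 − 117.373 = 114.2 sabins.

114.2 sabins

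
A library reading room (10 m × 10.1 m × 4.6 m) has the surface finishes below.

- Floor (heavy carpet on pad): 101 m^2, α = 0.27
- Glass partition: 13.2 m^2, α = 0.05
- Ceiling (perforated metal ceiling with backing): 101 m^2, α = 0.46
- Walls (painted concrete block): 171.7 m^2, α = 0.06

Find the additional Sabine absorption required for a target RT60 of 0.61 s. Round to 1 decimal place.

Equivalent absorption area: A₁ = 101*0.27 + 13.2*0.05 + 101*0.46 + 171.7*0.06 = 84.692 m^2.
V = 464.6 m³. Required absorption A₂ = 0.161 × 464.6 / 0.61 = 122.624 sabins.
ΔA = A₂ − A₁ = 122.624 − 84.692 = 37.9 sabins.

37.9 sabins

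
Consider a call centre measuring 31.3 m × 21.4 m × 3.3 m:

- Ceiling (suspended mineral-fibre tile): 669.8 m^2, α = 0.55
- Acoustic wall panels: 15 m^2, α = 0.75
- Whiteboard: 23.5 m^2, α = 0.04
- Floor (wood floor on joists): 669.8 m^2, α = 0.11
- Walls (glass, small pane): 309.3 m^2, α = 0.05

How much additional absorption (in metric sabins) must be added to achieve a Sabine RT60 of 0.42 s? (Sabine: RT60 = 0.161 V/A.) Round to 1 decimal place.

377.6 sabins

Equivalent absorption area: A₁ = 669.8·0.55 + 15·0.75 + 23.5·0.04 + 669.8·0.11 + 309.3·0.05 = 469.723 m^2.
Target A₂ = 0.161·2210.406/0.42 = 847.322 sabins (V = 2210.406 m³).
Additional absorption ΔA = 847.322 − 469.723 = 377.6 sabins.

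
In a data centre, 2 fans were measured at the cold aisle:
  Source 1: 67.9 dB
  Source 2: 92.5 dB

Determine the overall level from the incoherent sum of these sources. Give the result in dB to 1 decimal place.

Sum in the linear (power) domain: Σ 10^(Lᵢ/10) = 10^(67.9/10) + 10^(92.5/10) = 1.784e+09.
Back to dB: 10·log₁₀ Σ = 92.5 dB.

92.5 dB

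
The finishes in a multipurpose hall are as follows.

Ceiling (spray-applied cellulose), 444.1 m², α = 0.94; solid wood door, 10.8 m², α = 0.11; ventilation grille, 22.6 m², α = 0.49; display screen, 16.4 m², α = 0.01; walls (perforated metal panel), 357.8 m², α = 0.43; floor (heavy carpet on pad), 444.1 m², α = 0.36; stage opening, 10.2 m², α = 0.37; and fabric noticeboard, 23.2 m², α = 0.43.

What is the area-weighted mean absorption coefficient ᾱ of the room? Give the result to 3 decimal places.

S = Σ Sᵢ = 444.1 + 10.8 + 22.6 + 16.4 + 357.8 + 444.1 + 10.2 + 23.2 = 1329.2 m².
A = 444.1*0.94 + 10.8*0.11 + 22.6*0.49 + 16.4*0.01 + 357.8*0.43 + 444.1*0.36 + 10.2*0.37 + 23.2*0.43 = 757.360 sabins.
ᾱ = 757.360 / 1329.2 = 0.570.

0.570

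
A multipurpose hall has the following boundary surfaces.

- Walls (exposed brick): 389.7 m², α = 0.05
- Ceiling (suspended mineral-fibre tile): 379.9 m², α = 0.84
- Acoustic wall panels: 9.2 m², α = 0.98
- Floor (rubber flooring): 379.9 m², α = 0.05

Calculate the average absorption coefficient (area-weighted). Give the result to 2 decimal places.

S = Σ Sᵢ = 389.7 + 379.9 + 9.2 + 379.9 = 1158.7 m².
A = 389.7×0.05 + 379.9×0.84 + 9.2×0.98 + 379.9×0.05 = 366.612 sabins.
ᾱ = A/S = 0.32.

0.32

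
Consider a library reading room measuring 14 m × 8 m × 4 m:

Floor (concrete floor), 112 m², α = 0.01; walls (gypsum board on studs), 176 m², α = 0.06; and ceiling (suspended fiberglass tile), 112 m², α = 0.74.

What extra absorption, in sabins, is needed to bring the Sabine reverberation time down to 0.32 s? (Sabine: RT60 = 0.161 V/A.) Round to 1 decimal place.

Equivalent absorption area: A₁ = 112*0.01 + 176*0.06 + 112*0.74 = 94.560 m².
V = 448 m³. Required absorption A₂ = 0.161 × 448 / 0.32 = 225.400 sabins.
Shortfall: 225.400 − 94.560 = 130.8 sabins.

130.8 sabins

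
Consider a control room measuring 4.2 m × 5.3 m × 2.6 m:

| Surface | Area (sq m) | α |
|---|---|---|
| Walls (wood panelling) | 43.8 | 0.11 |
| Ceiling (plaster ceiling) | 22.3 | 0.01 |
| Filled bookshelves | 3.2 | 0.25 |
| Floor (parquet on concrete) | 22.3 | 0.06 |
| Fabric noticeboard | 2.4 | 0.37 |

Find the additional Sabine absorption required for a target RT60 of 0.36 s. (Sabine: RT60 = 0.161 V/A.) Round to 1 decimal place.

17.8 sabins

Summing Sᵢαᵢ: 4.818 + 0.223 + 0.800 + 1.338 + 0.888 → A₁ = 8.067 sabins.
Target A₂ = 0.161·57.876/0.36 = 25.883 sabins (V = 57.876 m³).
Shortfall: 25.883 − 8.067 = 17.8 sabins.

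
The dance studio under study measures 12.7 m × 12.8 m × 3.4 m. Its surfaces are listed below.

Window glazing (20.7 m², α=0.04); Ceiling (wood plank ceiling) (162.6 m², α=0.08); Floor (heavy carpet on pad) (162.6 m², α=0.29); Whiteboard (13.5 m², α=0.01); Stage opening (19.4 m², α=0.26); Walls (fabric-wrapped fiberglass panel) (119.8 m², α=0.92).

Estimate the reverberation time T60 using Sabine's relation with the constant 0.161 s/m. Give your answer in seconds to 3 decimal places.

Equivalent absorption area: A = 20.7*0.04 + 162.6*0.08 + 162.6*0.29 + 13.5*0.01 + 19.4*0.26 + 119.8*0.92 = 176.385 m².
Volume V = 12.7 × 12.8 × 3.4 = 552.704 m³.
T = 0.161 V/A = 0.161·552.704/176.385 = 0.504 s.

0.504 s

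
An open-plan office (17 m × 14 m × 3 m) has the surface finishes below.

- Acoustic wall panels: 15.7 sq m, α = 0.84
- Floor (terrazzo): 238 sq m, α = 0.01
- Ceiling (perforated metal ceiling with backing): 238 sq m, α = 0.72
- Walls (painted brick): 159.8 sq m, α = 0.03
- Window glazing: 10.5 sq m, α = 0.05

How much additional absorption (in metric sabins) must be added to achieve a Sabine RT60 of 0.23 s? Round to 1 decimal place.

307.6 sabins

A₁ = Σ Sᵢαᵢ = 15.7·0.84 + 238·0.01 + 238·0.72 + 159.8·0.03 + 10.5·0.05 = 192.247 sabins.
For T = 0.23 s, need A₂ = 0.161·V/T = 0.161·714/0.23 = 499.800 sabins.
Additional absorption ΔA = 499.800 − 192.247 = 307.6 sabins.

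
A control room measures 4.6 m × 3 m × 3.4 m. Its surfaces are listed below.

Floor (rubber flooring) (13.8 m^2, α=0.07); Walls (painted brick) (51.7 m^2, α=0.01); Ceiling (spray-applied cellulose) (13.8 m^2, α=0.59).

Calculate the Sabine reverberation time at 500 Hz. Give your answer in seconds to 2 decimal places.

0.78 s

A = Σ Sᵢαᵢ = 13.8·0.07 + 51.7·0.01 + 13.8·0.59 = 9.625 sabins.
Volume V = 4.6 × 3 × 3.4 = 46.92 m³.
Sabine: RT60 = 0.161 × 46.92 / 9.625 = 0.78 s.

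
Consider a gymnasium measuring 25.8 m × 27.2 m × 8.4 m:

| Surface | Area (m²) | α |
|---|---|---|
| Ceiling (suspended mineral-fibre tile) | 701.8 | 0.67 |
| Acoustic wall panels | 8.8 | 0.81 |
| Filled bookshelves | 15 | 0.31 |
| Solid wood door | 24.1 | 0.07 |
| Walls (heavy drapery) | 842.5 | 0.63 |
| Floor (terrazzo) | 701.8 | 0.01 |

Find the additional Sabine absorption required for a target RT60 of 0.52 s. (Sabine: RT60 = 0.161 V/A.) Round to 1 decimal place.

A₁ = Σ Sᵢαᵢ = 701.8·0.67 + 8.8·0.81 + 15·0.31 + 24.1·0.07 + 842.5·0.63 + 701.8·0.01 = 1021.464 sabins.
V = 5894.784 m³. Required absorption A₂ = 0.161 × 5894.784 / 0.52 = 1825.116 sabins.
ΔA = A₂ − A₁ = 1825.116 − 1021.464 = 803.7 sabins.

803.7 sabins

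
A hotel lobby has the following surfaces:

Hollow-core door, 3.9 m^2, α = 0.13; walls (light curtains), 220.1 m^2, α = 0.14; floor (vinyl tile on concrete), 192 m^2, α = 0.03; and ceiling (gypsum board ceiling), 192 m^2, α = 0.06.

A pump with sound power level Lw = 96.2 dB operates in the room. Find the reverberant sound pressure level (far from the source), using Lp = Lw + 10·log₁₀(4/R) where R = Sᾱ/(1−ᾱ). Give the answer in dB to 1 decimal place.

85.0 dB

A = 48.601 sabins; S = 608.0 m^2.
ᾱ = 48.601/608.0 = 0.0799; R = Sᾱ/(1−ᾱ) = 48.601/(1−0.0799) = 52.821 m^2.
Lp = 96.2 + 10·log₁₀(4/52.821) = 96.2 + (-11.21) = 85.0 dB.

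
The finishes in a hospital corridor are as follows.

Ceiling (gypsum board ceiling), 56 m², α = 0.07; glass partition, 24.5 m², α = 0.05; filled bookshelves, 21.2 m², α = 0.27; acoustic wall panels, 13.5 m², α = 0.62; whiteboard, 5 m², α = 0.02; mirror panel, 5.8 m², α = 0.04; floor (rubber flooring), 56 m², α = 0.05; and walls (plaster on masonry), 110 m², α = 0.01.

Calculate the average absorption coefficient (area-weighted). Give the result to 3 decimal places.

0.080

Total surface area S = 292.0 m².
Weighted sum Σ Sα = 23.471.
ᾱ = 23.471 / 292.0 = 0.080.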